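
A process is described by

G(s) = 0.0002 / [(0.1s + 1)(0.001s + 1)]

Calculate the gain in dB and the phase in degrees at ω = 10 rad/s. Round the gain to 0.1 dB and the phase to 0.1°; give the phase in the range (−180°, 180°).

-77.0 dB, -45.6°

At ω = 10 rad/s:
pole (1 + j10·0.1) = 1 + j1 → |·| ≈ 1.4142, ∠ ≈ 45.00°
pole (1 + j10·0.001) = 1 + j0.01 → |·| ≈ 1, ∠ ≈ 0.57°
|G| = 0.0002 · 1 / (1.4142 · 1) ≈ 0.00014142
Gain = 20 log₁₀(0.00014142) ≈ -76.99 dB
∠G = (0°) − (45.00° + 0.57°) = -45.57°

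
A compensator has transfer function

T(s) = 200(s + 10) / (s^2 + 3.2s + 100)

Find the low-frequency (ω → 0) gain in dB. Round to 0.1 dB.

T(0) = 200·10 / 100 = 20
20 log₁₀(20) ≈ 26.02 dB

26.0 dB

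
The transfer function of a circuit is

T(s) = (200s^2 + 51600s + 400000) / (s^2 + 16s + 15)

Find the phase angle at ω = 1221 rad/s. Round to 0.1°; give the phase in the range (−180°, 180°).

-11.2°

Substitute s = j1221:
Numerator: 200(j1221)^2 + 51600(j1221) + 400000 = -297768200 + j63003600
Denominator: (j1221)^2 + 16(j1221) + 15 = -1490826 + j19536
|N| = √(297768200² + 63003600²) ≈ 3.0436e+08, ∠N ≈ 168.05°
|D| = √(1490826² + 19536²) ≈ 1.491e+06, ∠D ≈ 179.25°
∠T = 168.05° − 179.25° = -11.20°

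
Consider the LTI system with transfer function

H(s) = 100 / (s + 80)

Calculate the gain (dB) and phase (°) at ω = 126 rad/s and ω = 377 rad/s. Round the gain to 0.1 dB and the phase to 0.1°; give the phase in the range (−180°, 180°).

At s = jω = j126:
pole (s+80): 80 + j126 → |·| = √(80²+126²) = √22276 ≈ 149.25, ∠ = arctan(126/80) ≈ 57.59°
|H| = 100 / 149.25 ≈ 0.67002
Gain = 20 log₁₀(0.67002) ≈ -3.48 dB
∠H = 0.00° − 57.59° = -57.59°

At s = jω = j377:
pole (s+80): 80 + j377 → |·| = √(80²+377²) = √148529 ≈ 385.39, ∠ = arctan(377/80) ≈ 78.02°
|H| = 100 / 385.39 ≈ 0.25948
Gain = 20 log₁₀(0.25948) ≈ -11.72 dB
∠H = 0.00° − 78.02° = -78.02°

ω = 126: -3.5 dB, -57.6°; ω = 377: -11.7 dB, -78.0°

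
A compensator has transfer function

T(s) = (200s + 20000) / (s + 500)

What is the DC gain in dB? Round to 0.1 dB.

32.0 dB

T(0) = 20000 / 500 = 40
20 log₁₀(40) ≈ 32.04 dB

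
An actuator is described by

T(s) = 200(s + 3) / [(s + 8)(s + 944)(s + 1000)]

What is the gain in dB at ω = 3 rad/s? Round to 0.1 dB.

-79.6 dB

At s = jω = j3:
zero (s+3): 3 + j3 → |·| = √(3²+3²) = √18 ≈ 4.2426, ∠ = arctan(3/3) ≈ 45.00°
pole (s+8): 8 + j3 → |·| = √(8²+3²) = √73 ≈ 8.544, ∠ = arctan(3/8) ≈ 20.56°
pole (s+944): 944 + j3 → |·| = √(944²+3²) = √891145 ≈ 944, ∠ = arctan(3/944) ≈ 0.18°
pole (s+1000): 1000 + j3 → |·| = √(1000²+3²) = √1000009 ≈ 1000, ∠ = arctan(3/1000) ≈ 0.17°
|T| = 200 · 4.2426 / 8.0655e+06 ≈ 0.0001052
Gain = 20 log₁₀(0.0001052) ≈ -79.56 dB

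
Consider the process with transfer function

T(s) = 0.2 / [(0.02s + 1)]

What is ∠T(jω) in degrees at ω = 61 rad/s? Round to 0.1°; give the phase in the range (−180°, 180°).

At ω = 61 rad/s:
pole (1 + j61·0.02) = 1 + j1.22 → |·| ≈ 1.5775, ∠ ≈ 50.66°
∠T = (0°) − (50.66°) = -50.66°

-50.7°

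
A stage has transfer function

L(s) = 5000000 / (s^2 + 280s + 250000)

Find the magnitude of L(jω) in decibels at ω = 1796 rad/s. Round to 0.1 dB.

At s = jω = j1796:
quadratic: (j1796)² + 280·j1796 + 250000 = -2975616 + j502880 → |·| ≈ 3.0178e+06, ∠ ≈ 170.41°
|L| = 5000000 / 3.0178e+06 ≈ 1.6568
Gain = 20 log₁₀(1.6568) ≈ 4.39 dB

4.4 dB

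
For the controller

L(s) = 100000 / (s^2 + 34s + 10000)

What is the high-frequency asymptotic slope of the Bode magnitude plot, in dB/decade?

Each pole contributes −20 dB/decade at high frequency; each zero contributes +20 dB/decade.
Net: 0 zero(s) − 2 pole(s) → -40 dB/decade.

-40 dB/decade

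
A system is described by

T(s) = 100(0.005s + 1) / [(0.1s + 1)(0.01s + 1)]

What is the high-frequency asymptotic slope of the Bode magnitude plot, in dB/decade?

Each pole contributes −20 dB/decade at high frequency; each zero contributes +20 dB/decade.
Net: 1 zero(s) − 2 pole(s) → -20 dB/decade.

-20 dB/decade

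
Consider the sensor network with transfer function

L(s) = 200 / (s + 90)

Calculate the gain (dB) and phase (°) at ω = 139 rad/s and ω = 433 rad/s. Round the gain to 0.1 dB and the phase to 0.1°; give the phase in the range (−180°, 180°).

At s = jω = j139:
pole (s+90): 90 + j139 → |·| = √(90²+139²) = √27421 ≈ 165.59, ∠ = arctan(139/90) ≈ 57.08°
|L| = 200 / 165.59 ≈ 1.2078
Gain = 20 log₁₀(1.2078) ≈ 1.64 dB
∠L = 0.00° − 57.08° = -57.08°

At s = jω = j433:
pole (s+90): 90 + j433 → |·| = √(90²+433²) = √195589 ≈ 442.25, ∠ = arctan(433/90) ≈ 78.26°
|L| = 200 / 442.25 ≈ 0.45223
Gain = 20 log₁₀(0.45223) ≈ -6.89 dB
∠L = 0.00° − 78.26° = -78.26°

ω = 139: 1.6 dB, -57.1°; ω = 433: -6.9 dB, -78.3°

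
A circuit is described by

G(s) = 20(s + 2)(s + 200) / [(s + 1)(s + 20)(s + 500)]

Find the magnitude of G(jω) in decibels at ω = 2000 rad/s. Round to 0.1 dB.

-40.2 dB

At s = jω = j2000:
zero (s+2): 2 + j2000 → |·| = √(2²+2000²) = √4000004 ≈ 2000, ∠ = arctan(2000/2) ≈ 89.94°
zero (s+200): 200 + j2000 → |·| = √(200²+2000²) = √4040000 ≈ 2010, ∠ = arctan(2000/200) ≈ 84.29°
pole (s+1): 1 + j2000 → |·| = √(1²+2000²) = √4000001 ≈ 2000, ∠ = arctan(2000/1) ≈ 89.97°
pole (s+20): 20 + j2000 → |·| = √(20²+2000²) = √4000400 ≈ 2000.1, ∠ = arctan(2000/20) ≈ 89.43°
pole (s+500): 500 + j2000 → |·| = √(500²+2000²) = √4250000 ≈ 2061.6, ∠ = arctan(2000/500) ≈ 75.96°
|G| = 20 · 4.02e+06 / 8.2468e+09 ≈ 0.0097492
Gain = 20 log₁₀(0.0097492) ≈ -40.22 dB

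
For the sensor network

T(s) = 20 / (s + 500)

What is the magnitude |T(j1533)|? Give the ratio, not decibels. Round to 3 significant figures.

At s = jω = j1533:
pole (s+500): 500 + j1533 → |·| = √(500²+1533²) = √2600089 ≈ 1612.5, ∠ = arctan(1533/500) ≈ 71.94°
|T| = 20 / 1612.5 ≈ 0.012403

0.0124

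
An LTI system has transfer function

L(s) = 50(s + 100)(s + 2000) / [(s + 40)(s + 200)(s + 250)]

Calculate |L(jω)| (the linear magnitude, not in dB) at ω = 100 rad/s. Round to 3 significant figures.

At s = jω = j100:
zero (s+100): 100 + j100 → |·| = √(100²+100²) = √20000 ≈ 141.42, ∠ = arctan(100/100) ≈ 45.00°
zero (s+2000): 2000 + j100 → |·| = √(2000²+100²) = √4010000 ≈ 2002.5, ∠ = arctan(100/2000) ≈ 2.86°
pole (s+40): 40 + j100 → |·| = √(40²+100²) = √11600 ≈ 107.7, ∠ = arctan(100/40) ≈ 68.20°
pole (s+200): 200 + j100 → |·| = √(200²+100²) = √50000 ≈ 223.61, ∠ = arctan(100/200) ≈ 26.57°
pole (s+250): 250 + j100 → |·| = √(250²+100²) = √72500 ≈ 269.26, ∠ = arctan(100/250) ≈ 21.80°
|L| = 50 · 2.8319e+05 / 6.4845e+06 ≈ 2.1836

2.18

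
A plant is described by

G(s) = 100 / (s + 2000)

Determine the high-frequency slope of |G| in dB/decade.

-20 dB/decade

Each pole contributes −20 dB/decade at high frequency; each zero contributes +20 dB/decade.
Net: 0 zero(s) − 1 pole(s) → -20 dB/decade.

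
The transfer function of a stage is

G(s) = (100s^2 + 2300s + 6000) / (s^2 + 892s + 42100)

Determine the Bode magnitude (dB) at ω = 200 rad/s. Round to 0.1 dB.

Substitute s = j200:
Numerator: 100(j200)^2 + 2300(j200) + 6000 = -3994000 + j460000
Denominator: (j200)^2 + 892(j200) + 42100 = 2100 + j178400
|N| = √(3994000² + 460000²) ≈ 4.0204e+06, ∠N ≈ 173.43°
|D| = √(2100² + 178400²) ≈ 1.7841e+05, ∠D ≈ 89.33°
|G| = 4.0204e+06 / 1.7841e+05 ≈ 22.535
Gain = 20 log₁₀(22.535) ≈ 27.06 dB

27.1 dB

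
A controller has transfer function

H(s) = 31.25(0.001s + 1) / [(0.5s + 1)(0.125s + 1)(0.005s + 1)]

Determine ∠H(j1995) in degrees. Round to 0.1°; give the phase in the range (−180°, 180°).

At ω = 1995 rad/s:
zero (1 + j1995·0.001) = 1 + j1.995 → |·| ≈ 2.2316, ∠ ≈ 63.38°
pole (1 + j1995·0.5) = 1 + j997.5 → |·| ≈ 997.5, ∠ ≈ 89.94°
pole (1 + j1995·0.125) = 1 + j249.375 → |·| ≈ 249.38, ∠ ≈ 89.77°
pole (1 + j1995·0.005) = 1 + j9.975 → |·| ≈ 10.025, ∠ ≈ 84.28°
∠H = (63.38°) − (89.94° + 89.77° + 84.28°) = -200.61° ≡ 159.39° (principal value)

159.4°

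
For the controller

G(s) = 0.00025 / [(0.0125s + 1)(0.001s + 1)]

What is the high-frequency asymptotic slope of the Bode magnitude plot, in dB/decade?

-40 dB/decade

Each pole contributes −20 dB/decade at high frequency; each zero contributes +20 dB/decade.
Net: 0 zero(s) − 2 pole(s) → -40 dB/decade.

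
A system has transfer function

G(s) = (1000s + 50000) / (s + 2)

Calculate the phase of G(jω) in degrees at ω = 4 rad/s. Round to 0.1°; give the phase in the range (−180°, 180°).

Substitute s = j4:
Numerator: 1000(j4) + 50000 = 50000 + j4000
Denominator: (j4) + 2 = 2 + j4
|N| = √(50000² + 4000²) ≈ 50160, ∠N ≈ 4.57°
|D| = √(2² + 4²) ≈ 4.4721, ∠D ≈ 63.43°
∠G = 4.57° − 63.43° = -58.86°

-58.9°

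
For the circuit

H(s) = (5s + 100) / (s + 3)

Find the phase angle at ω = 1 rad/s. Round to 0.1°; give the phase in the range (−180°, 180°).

-15.6°

Substitute s = j1:
Numerator: 5(j1) + 100 = 100 + j5
Denominator: (j1) + 3 = 3 + j1
|N| = √(100² + 5²) ≈ 100.12, ∠N ≈ 2.86°
|D| = √(3² + 1²) ≈ 3.1623, ∠D ≈ 18.43°
∠H = 2.86° − 18.43° = -15.57°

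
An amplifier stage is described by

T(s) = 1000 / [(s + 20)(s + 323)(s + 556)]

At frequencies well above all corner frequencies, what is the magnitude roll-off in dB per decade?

Each pole contributes −20 dB/decade at high frequency; each zero contributes +20 dB/decade.
Net: 0 zero(s) − 3 pole(s) → -60 dB/decade.

-60 dB/decade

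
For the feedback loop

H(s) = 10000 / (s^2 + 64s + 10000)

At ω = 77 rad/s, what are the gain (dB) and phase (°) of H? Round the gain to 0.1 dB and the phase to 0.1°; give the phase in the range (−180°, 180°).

At s = jω = j77:
quadratic: (j77)² + 64·j77 + 10000 = 4071 + j4928 → |·| ≈ 6392, ∠ ≈ 50.44°
|H| = 10000 / 6392 ≈ 1.5645
Gain = 20 log₁₀(1.5645) ≈ 3.89 dB
∠H = 0.00° − 50.44° = -50.44°

3.9 dB, -50.4°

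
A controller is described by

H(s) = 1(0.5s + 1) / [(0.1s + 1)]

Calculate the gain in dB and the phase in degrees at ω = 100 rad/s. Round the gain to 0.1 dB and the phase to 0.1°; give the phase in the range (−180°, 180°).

At ω = 100 rad/s:
zero (1 + j100·0.5) = 1 + j50 → |·| ≈ 50.01, ∠ ≈ 88.85°
pole (1 + j100·0.1) = 1 + j10 → |·| ≈ 10.05, ∠ ≈ 84.29°
|H| = 1 · 50.01 / (10.05) ≈ 4.9761
Gain = 20 log₁₀(4.9761) ≈ 13.94 dB
∠H = (88.85°) − (84.29°) = 4.56°

13.9 dB, 4.6°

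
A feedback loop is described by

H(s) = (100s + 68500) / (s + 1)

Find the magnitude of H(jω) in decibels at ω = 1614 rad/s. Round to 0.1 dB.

40.7 dB

Substitute s = j1614:
Numerator: 100(j1614) + 68500 = 68500 + j161400
Denominator: (j1614) + 1 = 1 + j1614
|N| = √(68500² + 161400²) ≈ 1.7533e+05, ∠N ≈ 67.00°
|D| = √(1² + 1614²) ≈ 1614, ∠D ≈ 89.96°
|H| = 1.7533e+05 / 1614 ≈ 108.63
Gain = 20 log₁₀(108.63) ≈ 40.72 dB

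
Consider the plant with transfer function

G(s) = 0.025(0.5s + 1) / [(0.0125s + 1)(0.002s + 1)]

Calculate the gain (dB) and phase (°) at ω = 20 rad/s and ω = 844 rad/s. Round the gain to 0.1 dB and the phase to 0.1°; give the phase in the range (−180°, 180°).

At ω = 20 rad/s:
zero (1 + j20·0.5) = 1 + j10 → |·| ≈ 10.05, ∠ ≈ 84.29°
pole (1 + j20·0.0125) = 1 + j0.25 → |·| ≈ 1.0308, ∠ ≈ 14.04°
pole (1 + j20·0.002) = 1 + j0.04 → |·| ≈ 1.0008, ∠ ≈ 2.29°
|G| = 0.025 · 10.05 / (1.0308 · 1.0008) ≈ 0.24355
Gain = 20 log₁₀(0.24355) ≈ -12.27 dB
∠G = (84.29°) − (14.04° + 2.29°) = 67.96°

At ω = 844 rad/s:
zero (1 + j844·0.5) = 1 + j422 → |·| ≈ 422, ∠ ≈ 89.86°
pole (1 + j844·0.0125) = 1 + j10.55 → |·| ≈ 10.597, ∠ ≈ 84.59°
pole (1 + j844·0.002) = 1 + j1.688 → |·| ≈ 1.962, ∠ ≈ 59.36°
|G| = 0.025 · 422 / (10.597 · 1.962) ≈ 0.50742
Gain = 20 log₁₀(0.50742) ≈ -5.89 dB
∠G = (89.86°) − (84.59° + 59.36°) = -54.09°

ω = 20: -12.3 dB, 68.0°; ω = 844: -5.9 dB, -54.1°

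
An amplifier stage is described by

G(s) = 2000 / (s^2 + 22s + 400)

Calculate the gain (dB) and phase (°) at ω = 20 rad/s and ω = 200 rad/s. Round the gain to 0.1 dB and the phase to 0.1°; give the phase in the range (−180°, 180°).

At s = jω = j20:
quadratic: (j20)² + 22·j20 + 400 = 0 + j440 → |·| ≈ 440, ∠ ≈ 90.00°
|G| = 2000 / 440 ≈ 4.5455
Gain = 20 log₁₀(4.5455) ≈ 13.15 dB
∠G = 0.00° − 90.00° = -90.00°

At s = jω = j200:
quadratic: (j200)² + 22·j200 + 400 = -39600 + j4400 → |·| ≈ 39844, ∠ ≈ 173.66°
|G| = 2000 / 39844 ≈ 0.050196
Gain = 20 log₁₀(0.050196) ≈ -25.99 dB
∠G = 0.00° − 173.66° = -173.66°

ω = 20: 13.2 dB, -90.0°; ω = 200: -26.0 dB, -173.7°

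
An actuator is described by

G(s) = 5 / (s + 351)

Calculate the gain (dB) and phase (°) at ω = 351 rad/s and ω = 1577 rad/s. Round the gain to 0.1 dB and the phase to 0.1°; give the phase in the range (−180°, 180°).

Substitute s = j351:
Numerator: 5 = 5 + j0
Denominator: (j351) + 351 = 351 + j351
|N| = √(5² + 0²) ≈ 5, ∠N ≈ 0.00°
|D| = √(351² + 351²) ≈ 496.39, ∠D ≈ 45.00°
|G| = 5 / 496.39 ≈ 0.010073
Gain = 20 log₁₀(0.010073) ≈ -39.94 dB
∠G = 0.00° − 45.00° = -45.00°

Substitute s = j1577:
Numerator: 5 = 5 + j0
Denominator: (j1577) + 351 = 351 + j1577
|N| = √(5² + 0²) ≈ 5, ∠N ≈ 0.00°
|D| = √(351² + 1577²) ≈ 1615.6, ∠D ≈ 77.45°
|G| = 5 / 1615.6 ≈ 0.0030948
Gain = 20 log₁₀(0.0030948) ≈ -50.19 dB
∠G = 0.00° − 77.45° = -77.45°

ω = 351: -39.9 dB, -45.0°; ω = 1577: -50.2 dB, -77.5°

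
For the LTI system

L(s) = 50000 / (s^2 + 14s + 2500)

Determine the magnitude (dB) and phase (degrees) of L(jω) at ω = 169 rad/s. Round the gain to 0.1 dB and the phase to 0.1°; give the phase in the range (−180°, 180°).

5.6 dB, -174.8°

At s = jω = j169:
quadratic: (j169)² + 14·j169 + 2500 = -26061 + j2366 → |·| ≈ 26168, ∠ ≈ 174.81°
|L| = 50000 / 26168 ≈ 1.9107
Gain = 20 log₁₀(1.9107) ≈ 5.62 dB
∠L = 0.00° − 174.81° = -174.81°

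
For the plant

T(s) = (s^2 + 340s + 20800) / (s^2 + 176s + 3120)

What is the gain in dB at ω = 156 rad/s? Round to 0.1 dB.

3.7 dB

Substitute s = j156:
Numerator: (j156)^2 + 340(j156) + 20800 = -3536 + j53040
Denominator: (j156)^2 + 176(j156) + 3120 = -21216 + j27456
|N| = √(3536² + 53040²) ≈ 53158, ∠N ≈ 93.81°
|D| = √(21216² + 27456²) ≈ 34698, ∠D ≈ 127.69°
|T| = 53158 / 34698 ≈ 1.532
Gain = 20 log₁₀(1.532) ≈ 3.71 dB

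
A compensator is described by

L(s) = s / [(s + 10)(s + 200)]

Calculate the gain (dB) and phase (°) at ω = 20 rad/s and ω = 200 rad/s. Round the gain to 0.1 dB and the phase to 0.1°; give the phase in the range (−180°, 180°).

At s = jω = j20:
zero at origin: s = j20 → |·| = 20, ∠ = 90.00°
pole (s+10): 10 + j20 → |·| = √(10²+20²) = √500 ≈ 22.361, ∠ = arctan(20/10) ≈ 63.43°
pole (s+200): 200 + j20 → |·| = √(200²+20²) = √40400 ≈ 201, ∠ = arctan(20/200) ≈ 5.71°
|L| = 1 · 20 / 4494.6 ≈ 0.0044498
Gain = 20 log₁₀(0.0044498) ≈ -47.03 dB
∠L = 90.00° − 69.14° = 20.86°

At s = jω = j200:
zero at origin: s = j200 → |·| = 200, ∠ = 90.00°
pole (s+10): 10 + j200 → |·| = √(10²+200²) = √40100 ≈ 200.25, ∠ = arctan(200/10) ≈ 87.14°
pole (s+200): 200 + j200 → |·| = √(200²+200²) = √80000 ≈ 282.84, ∠ = arctan(200/200) ≈ 45.00°
|L| = 1 · 200 / 56639 ≈ 0.0035311
Gain = 20 log₁₀(0.0035311) ≈ -49.04 dB
∠L = 90.00° − 132.14° = -42.14°

ω = 20: -47.0 dB, 20.9°; ω = 200: -49.0 dB, -42.1°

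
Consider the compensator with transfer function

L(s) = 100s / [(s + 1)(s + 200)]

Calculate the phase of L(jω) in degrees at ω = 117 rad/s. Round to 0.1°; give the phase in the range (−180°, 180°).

-29.8°

At s = jω = j117:
zero at origin: s = j117 → |·| = 117, ∠ = 90.00°
pole (s+1): 1 + j117 → |·| = √(1²+117²) = √13690 ≈ 117, ∠ = arctan(117/1) ≈ 89.51°
pole (s+200): 200 + j117 → |·| = √(200²+117²) = √53689 ≈ 231.71, ∠ = arctan(117/200) ≈ 30.33°
∠L = 90.00° − 119.84° = -29.84°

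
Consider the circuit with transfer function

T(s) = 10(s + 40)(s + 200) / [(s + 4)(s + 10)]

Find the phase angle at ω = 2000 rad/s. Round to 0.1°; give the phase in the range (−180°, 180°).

-6.5°

At s = jω = j2000:
zero (s+40): 40 + j2000 → |·| = √(40²+2000²) = √4001600 ≈ 2000.4, ∠ = arctan(2000/40) ≈ 88.85°
zero (s+200): 200 + j2000 → |·| = √(200²+2000²) = √4040000 ≈ 2010, ∠ = arctan(2000/200) ≈ 84.29°
pole (s+4): 4 + j2000 → |·| = √(4²+2000²) = √4000016 ≈ 2000, ∠ = arctan(2000/4) ≈ 89.89°
pole (s+10): 10 + j2000 → |·| = √(10²+2000²) = √4000100 ≈ 2000, ∠ = arctan(2000/10) ≈ 89.71°
∠T = 173.14° − 179.60° = -6.46°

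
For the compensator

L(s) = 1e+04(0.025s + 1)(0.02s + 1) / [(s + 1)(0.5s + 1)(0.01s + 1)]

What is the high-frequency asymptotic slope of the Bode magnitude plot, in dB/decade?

Each pole contributes −20 dB/decade at high frequency; each zero contributes +20 dB/decade.
Net: 2 zero(s) − 3 pole(s) → -20 dB/decade.

-20 dB/decade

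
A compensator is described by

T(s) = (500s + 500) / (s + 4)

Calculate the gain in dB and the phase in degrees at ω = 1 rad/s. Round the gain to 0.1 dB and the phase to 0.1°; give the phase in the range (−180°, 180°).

44.7 dB, 31.0°

Substitute s = j1:
Numerator: 500(j1) + 500 = 500 + j500
Denominator: (j1) + 4 = 4 + j1
|N| = √(500² + 500²) ≈ 707.11, ∠N ≈ 45.00°
|D| = √(4² + 1²) ≈ 4.1231, ∠D ≈ 14.04°
|T| = 707.11 / 4.1231 ≈ 171.5
Gain = 20 log₁₀(171.5) ≈ 44.69 dB
∠T = 45.00° − 14.04° = 30.96°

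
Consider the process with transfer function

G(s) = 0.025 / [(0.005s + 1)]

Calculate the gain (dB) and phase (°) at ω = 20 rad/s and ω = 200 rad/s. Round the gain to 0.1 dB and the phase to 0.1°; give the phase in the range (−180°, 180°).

At ω = 20 rad/s:
pole (1 + j20·0.005) = 1 + j0.1 → |·| ≈ 1.005, ∠ ≈ 5.71°
|G| = 0.025 · 1 / (1.005) ≈ 0.024876
Gain = 20 log₁₀(0.024876) ≈ -32.08 dB
∠G = (0°) − (5.71°) = -5.71°

At ω = 200 rad/s:
pole (1 + j200·0.005) = 1 + j1 → |·| ≈ 1.4142, ∠ ≈ 45.00°
|G| = 0.025 · 1 / (1.4142) ≈ 0.017678
Gain = 20 log₁₀(0.017678) ≈ -35.05 dB
∠G = (0°) − (45.00°) = -45.00°

ω = 20: -32.1 dB, -5.7°; ω = 200: -35.1 dB, -45.0°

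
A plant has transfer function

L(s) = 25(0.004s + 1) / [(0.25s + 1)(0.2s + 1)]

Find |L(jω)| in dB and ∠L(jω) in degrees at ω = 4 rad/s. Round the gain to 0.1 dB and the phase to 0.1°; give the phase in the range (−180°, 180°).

22.8 dB, -82.7°

At ω = 4 rad/s:
zero (1 + j4·0.004) = 1 + j0.016 → |·| ≈ 1.0001, ∠ ≈ 0.92°
pole (1 + j4·0.25) = 1 + j1 → |·| ≈ 1.4142, ∠ ≈ 45.00°
pole (1 + j4·0.2) = 1 + j0.8 → |·| ≈ 1.2806, ∠ ≈ 38.66°
|L| = 25 · 1.0001 / (1.4142 · 1.2806) ≈ 13.806
Gain = 20 log₁₀(13.806) ≈ 22.80 dB
∠L = (0.92°) − (45.00° + 38.66°) = -82.74°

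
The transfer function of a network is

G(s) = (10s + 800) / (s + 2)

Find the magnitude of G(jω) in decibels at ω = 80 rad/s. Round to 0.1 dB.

23.0 dB

Substitute s = j80:
Numerator: 10(j80) + 800 = 800 + j800
Denominator: (j80) + 2 = 2 + j80
|N| = √(800² + 800²) ≈ 1131.4, ∠N ≈ 45.00°
|D| = √(2² + 80²) ≈ 80.025, ∠D ≈ 88.57°
|G| = 1131.4 / 80.025 ≈ 14.138
Gain = 20 log₁₀(14.138) ≈ 23.01 dB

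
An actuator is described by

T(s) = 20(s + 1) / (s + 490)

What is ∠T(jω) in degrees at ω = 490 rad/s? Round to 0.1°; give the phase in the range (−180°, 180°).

At s = jω = j490:
zero (s+1): 1 + j490 → |·| = √(1²+490²) = √240101 ≈ 490, ∠ = arctan(490/1) ≈ 89.88°
pole (s+490): 490 + j490 → |·| = √(490²+490²) = √480200 ≈ 692.96, ∠ = arctan(490/490) ≈ 45.00°
∠T = 89.88° − 45.00° = 44.88°

44.9°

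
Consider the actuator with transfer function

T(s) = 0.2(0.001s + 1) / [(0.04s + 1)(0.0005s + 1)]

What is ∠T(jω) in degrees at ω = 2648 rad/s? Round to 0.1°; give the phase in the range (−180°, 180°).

At ω = 2648 rad/s:
zero (1 + j2648·0.001) = 1 + j2.648 → |·| ≈ 2.8305, ∠ ≈ 69.31°
pole (1 + j2648·0.04) = 1 + j105.92 → |·| ≈ 105.92, ∠ ≈ 89.46°
pole (1 + j2648·0.0005) = 1 + j1.324 → |·| ≈ 1.6592, ∠ ≈ 52.94°
∠T = (69.31°) − (89.46° + 52.94°) = -73.09°

-73.1°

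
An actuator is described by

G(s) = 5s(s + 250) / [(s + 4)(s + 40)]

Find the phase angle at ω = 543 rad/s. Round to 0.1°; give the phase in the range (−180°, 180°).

-20.1°

At s = jω = j543:
zero (s+250): 250 + j543 → |·| = √(250²+543²) = √357349 ≈ 597.79, ∠ = arctan(543/250) ≈ 65.28°
zero at origin: s = j543 → |·| = 543, ∠ = 90.00°
pole (s+4): 4 + j543 → |·| = √(4²+543²) = √294865 ≈ 543.01, ∠ = arctan(543/4) ≈ 89.58°
pole (s+40): 40 + j543 → |·| = √(40²+543²) = √296449 ≈ 544.47, ∠ = arctan(543/40) ≈ 85.79°
∠G = 155.28° − 175.37° = -20.09°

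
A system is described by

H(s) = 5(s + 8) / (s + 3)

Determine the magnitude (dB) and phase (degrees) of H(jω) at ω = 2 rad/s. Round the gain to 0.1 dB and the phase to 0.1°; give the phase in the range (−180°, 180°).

21.2 dB, -19.7°

At s = jω = j2:
zero (s+8): 8 + j2 → |·| = √(8²+2²) = √68 ≈ 8.2462, ∠ = arctan(2/8) ≈ 14.04°
pole (s+3): 3 + j2 → |·| = √(3²+2²) = √13 ≈ 3.6056, ∠ = arctan(2/3) ≈ 33.69°
|H| = 5 · 8.2462 / 3.6056 ≈ 11.435
Gain = 20 log₁₀(11.435) ≈ 21.16 dB
∠H = 14.04° − 33.69° = -19.65°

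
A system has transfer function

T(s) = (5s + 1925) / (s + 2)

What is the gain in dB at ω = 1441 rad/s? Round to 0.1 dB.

Substitute s = j1441:
Numerator: 5(j1441) + 1925 = 1925 + j7205
Denominator: (j1441) + 2 = 2 + j1441
|N| = √(1925² + 7205²) ≈ 7457.7, ∠N ≈ 75.04°
|D| = √(2² + 1441²) ≈ 1441, ∠D ≈ 89.92°
|T| = 7457.7 / 1441 ≈ 5.1754
Gain = 20 log₁₀(5.1754) ≈ 14.28 dB

14.3 dB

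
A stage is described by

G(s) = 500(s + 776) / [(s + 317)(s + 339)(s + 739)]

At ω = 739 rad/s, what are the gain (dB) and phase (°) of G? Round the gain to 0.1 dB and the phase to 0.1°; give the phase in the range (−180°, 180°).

-62.1 dB, -133.5°

At s = jω = j739:
zero (s+776): 776 + j739 → |·| = √(776²+739²) = √1148297 ≈ 1071.6, ∠ = arctan(739/776) ≈ 43.60°
pole (s+317): 317 + j739 → |·| = √(317²+739²) = √646610 ≈ 804.12, ∠ = arctan(739/317) ≈ 66.78°
pole (s+339): 339 + j739 → |·| = √(339²+739²) = √661042 ≈ 813.04, ∠ = arctan(739/339) ≈ 65.36°
pole (s+739): 739 + j739 → |·| = √(739²+739²) = √1092242 ≈ 1045.1, ∠ = arctan(739/739) ≈ 45.00°
|G| = 500 · 1071.6 / 6.8327e+08 ≈ 0.00078417
Gain = 20 log₁₀(0.00078417) ≈ -62.11 dB
∠G = 43.60° − 177.14° = -133.54°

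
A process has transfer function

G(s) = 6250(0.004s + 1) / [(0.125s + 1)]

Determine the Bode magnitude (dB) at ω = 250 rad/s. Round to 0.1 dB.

49.0 dB

At ω = 250 rad/s:
zero (1 + j250·0.004) = 1 + j1 → |·| ≈ 1.4142, ∠ ≈ 45.00°
pole (1 + j250·0.125) = 1 + j31.25 → |·| ≈ 31.266, ∠ ≈ 88.17°
|G| = 6250 · 1.4142 / (31.266) ≈ 282.7
Gain = 20 log₁₀(282.7) ≈ 49.03 dB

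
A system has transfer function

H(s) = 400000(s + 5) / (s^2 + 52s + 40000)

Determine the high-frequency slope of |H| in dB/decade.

-20 dB/decade

Each pole contributes −20 dB/decade at high frequency; each zero contributes +20 dB/decade.
Net: 1 zero(s) − 2 pole(s) → -20 dB/decade.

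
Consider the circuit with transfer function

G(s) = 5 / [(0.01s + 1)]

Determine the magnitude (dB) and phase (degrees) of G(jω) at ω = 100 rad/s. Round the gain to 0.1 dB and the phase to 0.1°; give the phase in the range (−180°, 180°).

At ω = 100 rad/s:
pole (1 + j100·0.01) = 1 + j1 → |·| ≈ 1.4142, ∠ ≈ 45.00°
|G| = 5 · 1 / (1.4142) ≈ 3.5356
Gain = 20 log₁₀(3.5356) ≈ 10.97 dB
∠G = (0°) − (45.00°) = -45.00°

11.0 dB, -45.0°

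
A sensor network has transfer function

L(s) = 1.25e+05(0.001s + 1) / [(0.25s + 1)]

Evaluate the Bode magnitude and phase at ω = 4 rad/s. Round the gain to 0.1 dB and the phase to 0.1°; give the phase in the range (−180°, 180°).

98.9 dB, -44.8°

At ω = 4 rad/s:
zero (1 + j4·0.001) = 1 + j0.004 → |·| ≈ 1, ∠ ≈ 0.23°
pole (1 + j4·0.25) = 1 + j1 → |·| ≈ 1.4142, ∠ ≈ 45.00°
|L| = 1.25e+05 · 1 / (1.4142) ≈ 88389
Gain = 20 log₁₀(88389) ≈ 98.93 dB
∠L = (0.23°) − (45.00°) = -44.77°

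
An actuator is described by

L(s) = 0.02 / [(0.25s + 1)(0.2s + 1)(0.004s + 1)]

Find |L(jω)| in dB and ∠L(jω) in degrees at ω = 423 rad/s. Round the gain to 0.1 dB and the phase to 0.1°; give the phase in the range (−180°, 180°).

-118.9 dB, 121.8°

At ω = 423 rad/s:
pole (1 + j423·0.25) = 1 + j105.75 → |·| ≈ 105.75, ∠ ≈ 89.46°
pole (1 + j423·0.2) = 1 + j84.6 → |·| ≈ 84.606, ∠ ≈ 89.32°
pole (1 + j423·0.004) = 1 + j1.692 → |·| ≈ 1.9654, ∠ ≈ 59.42°
|L| = 0.02 · 1 / (105.75 · 84.606 · 1.9654) ≈ 1.1374e-06
Gain = 20 log₁₀(1.1374e-06) ≈ -118.88 dB
∠L = (0°) − (89.46° + 89.32° + 59.42°) = -238.20° ≡ 121.80° (principal value)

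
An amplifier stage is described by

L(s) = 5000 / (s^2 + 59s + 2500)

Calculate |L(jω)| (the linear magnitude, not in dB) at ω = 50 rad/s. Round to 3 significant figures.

At s = jω = j50:
quadratic: (j50)² + 59·j50 + 2500 = 0 + j2950 → |·| ≈ 2950, ∠ ≈ 90.00°
|L| = 5000 / 2950 ≈ 1.6949

1.69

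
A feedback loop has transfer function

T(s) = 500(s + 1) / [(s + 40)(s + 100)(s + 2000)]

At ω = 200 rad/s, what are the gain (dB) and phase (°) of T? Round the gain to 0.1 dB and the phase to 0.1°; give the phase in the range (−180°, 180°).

-59.2 dB, -58.1°

At s = jω = j200:
zero (s+1): 1 + j200 → |·| = √(1²+200²) = √40001 ≈ 200, ∠ = arctan(200/1) ≈ 89.71°
pole (s+40): 40 + j200 → |·| = √(40²+200²) = √41600 ≈ 203.96, ∠ = arctan(200/40) ≈ 78.69°
pole (s+100): 100 + j200 → |·| = √(100²+200²) = √50000 ≈ 223.61, ∠ = arctan(200/100) ≈ 63.43°
pole (s+2000): 2000 + j200 → |·| = √(2000²+200²) = √4040000 ≈ 2010, ∠ = arctan(200/2000) ≈ 5.71°
|T| = 500 · 200 / 9.1671e+07 ≈ 0.0010909
Gain = 20 log₁₀(0.0010909) ≈ -59.24 dB
∠T = 89.71° − 147.83° = -58.12°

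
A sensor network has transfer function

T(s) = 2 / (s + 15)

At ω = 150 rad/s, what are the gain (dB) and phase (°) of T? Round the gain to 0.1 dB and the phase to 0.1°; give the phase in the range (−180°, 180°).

-37.5 dB, -84.3°

Substitute s = j150:
Numerator: 2 = 2 + j0
Denominator: (j150) + 15 = 15 + j150
|N| = √(2² + 0²) ≈ 2, ∠N ≈ 0.00°
|D| = √(15² + 150²) ≈ 150.75, ∠D ≈ 84.29°
|T| = 2 / 150.75 ≈ 0.013267
Gain = 20 log₁₀(0.013267) ≈ -37.54 dB
∠T = 0.00° − 84.29° = -84.29°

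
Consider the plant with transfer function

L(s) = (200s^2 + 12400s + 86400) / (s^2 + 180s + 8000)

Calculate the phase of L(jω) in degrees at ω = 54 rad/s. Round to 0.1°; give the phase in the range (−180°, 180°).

Substitute s = j54:
Numerator: 200(j54)^2 + 12400(j54) + 86400 = -496800 + j669600
Denominator: (j54)^2 + 180(j54) + 8000 = 5084 + j9720
|N| = √(496800² + 669600²) ≈ 8.3377e+05, ∠N ≈ 126.57°
|D| = √(5084² + 9720²) ≈ 10969, ∠D ≈ 62.39°
∠L = 126.57° − 62.39° = 64.18°

64.2°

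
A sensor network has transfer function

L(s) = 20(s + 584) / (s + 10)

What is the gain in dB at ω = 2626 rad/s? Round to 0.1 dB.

26.2 dB

At s = jω = j2626:
zero (s+584): 584 + j2626 → |·| = √(584²+2626²) = √7236932 ≈ 2690.2, ∠ = arctan(2626/584) ≈ 77.46°
pole (s+10): 10 + j2626 → |·| = √(10²+2626²) = √6895976 ≈ 2626, ∠ = arctan(2626/10) ≈ 89.78°
|L| = 20 · 2690.2 / 2626 ≈ 20.489
Gain = 20 log₁₀(20.489) ≈ 26.23 dB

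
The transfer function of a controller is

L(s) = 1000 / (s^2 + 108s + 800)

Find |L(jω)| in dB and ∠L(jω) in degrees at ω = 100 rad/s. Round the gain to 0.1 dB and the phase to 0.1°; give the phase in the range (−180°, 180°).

-23.0 dB, -130.4°

Substitute s = j100:
Numerator: 1000 = 1000 + j0
Denominator: (j100)^2 + 108(j100) + 800 = -9200 + j10800
|N| = √(1000² + 0²) ≈ 1000, ∠N ≈ 0.00°
|D| = √(9200² + 10800²) ≈ 14187, ∠D ≈ 130.43°
|L| = 1000 / 14187 ≈ 0.070487
Gain = 20 log₁₀(0.070487) ≈ -23.04 dB
∠L = 0.00° − 130.43° = -130.43°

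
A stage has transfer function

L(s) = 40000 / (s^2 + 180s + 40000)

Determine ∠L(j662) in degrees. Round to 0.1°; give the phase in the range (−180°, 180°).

-163.3°

At s = jω = j662:
quadratic: (j662)² + 180·j662 + 40000 = -398244 + j119160 → |·| ≈ 4.1569e+05, ∠ ≈ 163.34°
∠L = 0.00° − 163.34° = -163.34°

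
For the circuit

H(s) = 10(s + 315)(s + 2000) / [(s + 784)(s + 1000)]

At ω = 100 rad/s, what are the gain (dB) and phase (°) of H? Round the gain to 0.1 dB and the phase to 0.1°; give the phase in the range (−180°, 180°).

18.4 dB, 7.5°

At s = jω = j100:
zero (s+315): 315 + j100 → |·| = √(315²+100²) = √109225 ≈ 330.49, ∠ = arctan(100/315) ≈ 17.61°
zero (s+2000): 2000 + j100 → |·| = √(2000²+100²) = √4010000 ≈ 2002.5, ∠ = arctan(100/2000) ≈ 2.86°
pole (s+784): 784 + j100 → |·| = √(784²+100²) = √624656 ≈ 790.35, ∠ = arctan(100/784) ≈ 7.27°
pole (s+1000): 1000 + j100 → |·| = √(1000²+100²) = √1010000 ≈ 1005, ∠ = arctan(100/1000) ≈ 5.71°
|H| = 10 · 6.6181e+05 / 7.943e+05 ≈ 8.332
Gain = 20 log₁₀(8.332) ≈ 18.41 dB
∠H = 20.47° − 12.98° = 7.49°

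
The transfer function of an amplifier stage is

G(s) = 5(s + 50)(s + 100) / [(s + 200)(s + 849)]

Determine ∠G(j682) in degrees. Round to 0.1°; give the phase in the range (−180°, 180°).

At s = jω = j682:
zero (s+50): 50 + j682 → |·| = √(50²+682²) = √467624 ≈ 683.83, ∠ = arctan(682/50) ≈ 85.81°
zero (s+100): 100 + j682 → |·| = √(100²+682²) = √475124 ≈ 689.29, ∠ = arctan(682/100) ≈ 81.66°
pole (s+200): 200 + j682 → |·| = √(200²+682²) = √505124 ≈ 710.72, ∠ = arctan(682/200) ≈ 73.66°
pole (s+849): 849 + j682 → |·| = √(849²+682²) = √1185925 ≈ 1089, ∠ = arctan(682/849) ≈ 38.77°
∠G = 167.47° − 112.43° = 55.04°

55.0°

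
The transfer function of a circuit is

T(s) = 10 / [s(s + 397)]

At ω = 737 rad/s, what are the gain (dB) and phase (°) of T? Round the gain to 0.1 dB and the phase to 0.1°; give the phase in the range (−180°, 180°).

-95.8 dB, -151.7°

At s = jω = j737:
pole (s+397): 397 + j737 → |·| = √(397²+737²) = √700778 ≈ 837.12, ∠ = arctan(737/397) ≈ 61.69°
pole at origin: |s| = 737, ∠ = 90.00° (in denominator)
|T| = 10 / 6.1696e+05 ≈ 1.6209e-05
Gain = 20 log₁₀(1.6209e-05) ≈ -95.80 dB
∠T = 0.00° − 151.69° = -151.69°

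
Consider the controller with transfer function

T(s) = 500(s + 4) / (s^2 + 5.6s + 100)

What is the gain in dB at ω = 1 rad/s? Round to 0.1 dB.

At s = jω = j1:
zero (s+4): 4 + j1 → |·| = √(4²+1²) = √17 ≈ 4.1231, ∠ = arctan(1/4) ≈ 14.04°
quadratic: (j1)² + 5.6·j1 + 100 = 99 + j5.6 → |·| ≈ 99.158, ∠ ≈ 3.24°
|T| = 500 · 4.1231 / 99.158 ≈ 20.791
Gain = 20 log₁₀(20.791) ≈ 26.36 dB

26.4 dB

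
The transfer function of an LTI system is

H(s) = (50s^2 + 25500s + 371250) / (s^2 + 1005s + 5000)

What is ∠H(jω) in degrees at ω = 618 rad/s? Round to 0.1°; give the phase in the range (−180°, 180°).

18.7°

Substitute s = j618:
Numerator: 50(j618)^2 + 25500(j618) + 371250 = -18724950 + j15759000
Denominator: (j618)^2 + 1005(j618) + 5000 = -376924 + j621090
|N| = √(18724950² + 15759000²) ≈ 2.4474e+07, ∠N ≈ 139.92°
|D| = √(376924² + 621090²) ≈ 7.2652e+05, ∠D ≈ 121.25°
∠H = 139.92° − 121.25° = 18.67°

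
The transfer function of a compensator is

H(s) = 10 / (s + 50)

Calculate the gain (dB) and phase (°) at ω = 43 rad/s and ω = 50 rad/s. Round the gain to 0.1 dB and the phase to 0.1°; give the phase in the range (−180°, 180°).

At s = jω = j43:
pole (s+50): 50 + j43 → |·| = √(50²+43²) = √4349 ≈ 65.947, ∠ = arctan(43/50) ≈ 40.70°
|H| = 10 / 65.947 ≈ 0.15164
Gain = 20 log₁₀(0.15164) ≈ -16.38 dB
∠H = 0.00° − 40.70° = -40.70°

At s = jω = j50:
pole (s+50): 50 + j50 → |·| = √(50²+50²) = √5000 ≈ 70.711, ∠ = arctan(50/50) ≈ 45.00°
|H| = 10 / 70.711 ≈ 0.14142
Gain = 20 log₁₀(0.14142) ≈ -16.99 dB
∠H = 0.00° − 45.00° = -45.00°

ω = 43: -16.4 dB, -40.7°; ω = 50: -17.0 dB, -45.0°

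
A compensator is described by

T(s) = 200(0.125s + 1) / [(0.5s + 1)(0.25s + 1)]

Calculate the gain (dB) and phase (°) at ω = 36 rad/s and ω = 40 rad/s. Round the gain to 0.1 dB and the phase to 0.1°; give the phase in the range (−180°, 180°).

At ω = 36 rad/s:
zero (1 + j36·0.125) = 1 + j4.5 → |·| ≈ 4.6098, ∠ ≈ 77.47°
pole (1 + j36·0.5) = 1 + j18 → |·| ≈ 18.028, ∠ ≈ 86.82°
pole (1 + j36·0.25) = 1 + j9 → |·| ≈ 9.0554, ∠ ≈ 83.66°
|T| = 200 · 4.6098 / (18.028 · 9.0554) ≈ 5.6475
Gain = 20 log₁₀(5.6475) ≈ 15.04 dB
∠T = (77.47°) − (86.82° + 83.66°) = -93.01°

At ω = 40 rad/s:
zero (1 + j40·0.125) = 1 + j5 → |·| ≈ 5.099, ∠ ≈ 78.69°
pole (1 + j40·0.5) = 1 + j20 → |·| ≈ 20.025, ∠ ≈ 87.14°
pole (1 + j40·0.25) = 1 + j10 → |·| ≈ 10.05, ∠ ≈ 84.29°
|T| = 200 · 5.099 / (20.025 · 10.05) ≈ 5.0673
Gain = 20 log₁₀(5.0673) ≈ 14.10 dB
∠T = (78.69°) − (87.14° + 84.29°) = -92.74°

ω = 36: 15.0 dB, -93.0°; ω = 40: 14.1 dB, -92.7°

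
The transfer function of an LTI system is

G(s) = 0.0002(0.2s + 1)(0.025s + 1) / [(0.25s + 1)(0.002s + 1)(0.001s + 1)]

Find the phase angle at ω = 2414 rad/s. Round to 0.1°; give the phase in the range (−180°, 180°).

-56.8°

At ω = 2414 rad/s:
zero (1 + j2414·0.2) = 1 + j482.8 → |·| ≈ 482.8, ∠ ≈ 89.88°
zero (1 + j2414·0.025) = 1 + j60.35 → |·| ≈ 60.358, ∠ ≈ 89.05°
pole (1 + j2414·0.25) = 1 + j603.5 → |·| ≈ 603.5, ∠ ≈ 89.91°
pole (1 + j2414·0.002) = 1 + j4.828 → |·| ≈ 4.9305, ∠ ≈ 78.30°
pole (1 + j2414·0.001) = 1 + j2.414 → |·| ≈ 2.6129, ∠ ≈ 67.50°
∠G = (89.88° + 89.05°) − (89.91° + 78.30° + 67.50°) = -56.78°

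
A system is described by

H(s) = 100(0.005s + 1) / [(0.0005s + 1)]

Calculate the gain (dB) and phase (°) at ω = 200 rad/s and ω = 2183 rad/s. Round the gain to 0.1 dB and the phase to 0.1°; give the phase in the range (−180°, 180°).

ω = 200: 43.0 dB, 39.3°; ω = 2183: 57.4 dB, 37.3°

At ω = 200 rad/s:
zero (1 + j200·0.005) = 1 + j1 → |·| ≈ 1.4142, ∠ ≈ 45.00°
pole (1 + j200·0.0005) = 1 + j0.1 → |·| ≈ 1.005, ∠ ≈ 5.71°
|H| = 100 · 1.4142 / (1.005) ≈ 140.72
Gain = 20 log₁₀(140.72) ≈ 42.97 dB
∠H = (45.00°) − (5.71°) = 39.29°

At ω = 2183 rad/s:
zero (1 + j2183·0.005) = 1 + j10.915 → |·| ≈ 10.961, ∠ ≈ 84.77°
pole (1 + j2183·0.0005) = 1 + j1.0915 → |·| ≈ 1.4803, ∠ ≈ 47.51°
|H| = 100 · 10.961 / (1.4803) ≈ 740.46
Gain = 20 log₁₀(740.46) ≈ 57.39 dB
∠H = (84.77°) − (47.51°) = 37.26°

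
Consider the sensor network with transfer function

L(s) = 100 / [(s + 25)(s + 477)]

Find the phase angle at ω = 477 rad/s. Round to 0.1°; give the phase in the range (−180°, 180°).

At s = jω = j477:
pole (s+25): 25 + j477 → |·| = √(25²+477²) = √228154 ≈ 477.65, ∠ = arctan(477/25) ≈ 87.00°
pole (s+477): 477 + j477 → |·| = √(477²+477²) = √455058 ≈ 674.58, ∠ = arctan(477/477) ≈ 45.00°
∠L = 0.00° − 132.00° = -132.00°

-132.0°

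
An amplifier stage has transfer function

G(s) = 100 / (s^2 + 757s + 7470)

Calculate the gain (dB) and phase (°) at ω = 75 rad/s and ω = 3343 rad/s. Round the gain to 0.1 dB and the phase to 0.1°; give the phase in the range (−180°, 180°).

Substitute s = j75:
Numerator: 100 = 100 + j0
Denominator: (j75)^2 + 757(j75) + 7470 = 1845 + j56775
|N| = √(100² + 0²) ≈ 100, ∠N ≈ 0.00°
|D| = √(1845² + 56775²) ≈ 56805, ∠D ≈ 88.14°
|G| = 100 / 56805 ≈ 0.0017604
Gain = 20 log₁₀(0.0017604) ≈ -55.09 dB
∠G = 0.00° − 88.14° = -88.14°

Substitute s = j3343:
Numerator: 100 = 100 + j0
Denominator: (j3343)^2 + 757(j3343) + 7470 = -11168179 + j2530651
|N| = √(100² + 0²) ≈ 100, ∠N ≈ 0.00°
|D| = √(11168179² + 2530651²) ≈ 1.1451e+07, ∠D ≈ 167.23°
|G| = 100 / 1.1451e+07 ≈ 8.7329e-06
Gain = 20 log₁₀(8.7329e-06) ≈ -101.18 dB
∠G = 0.00° − 167.23° = -167.23°

ω = 75: -55.1 dB, -88.1°; ω = 3343: -101.2 dB, -167.2°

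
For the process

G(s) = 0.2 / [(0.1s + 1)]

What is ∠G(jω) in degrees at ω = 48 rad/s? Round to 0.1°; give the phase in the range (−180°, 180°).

-78.2°

At ω = 48 rad/s:
pole (1 + j48·0.1) = 1 + j4.8 → |·| ≈ 4.9031, ∠ ≈ 78.23°
∠G = (0°) − (78.23°) = -78.23°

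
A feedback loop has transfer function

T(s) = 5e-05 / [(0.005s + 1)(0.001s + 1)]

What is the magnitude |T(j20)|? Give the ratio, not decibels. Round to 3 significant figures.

At ω = 20 rad/s:
pole (1 + j20·0.005) = 1 + j0.1 → |·| ≈ 1.005, ∠ ≈ 5.71°
pole (1 + j20·0.001) = 1 + j0.02 → |·| ≈ 1.0002, ∠ ≈ 1.15°
|T| = 5e-05 · 1 / (1.005 · 1.0002) ≈ 4.9741e-05

4.97e-05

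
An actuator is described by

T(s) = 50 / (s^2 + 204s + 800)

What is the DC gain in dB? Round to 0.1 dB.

-24.1 dB

T(0) = 50 / 800 = 0.0625
20 log₁₀(0.0625) ≈ -24.08 dB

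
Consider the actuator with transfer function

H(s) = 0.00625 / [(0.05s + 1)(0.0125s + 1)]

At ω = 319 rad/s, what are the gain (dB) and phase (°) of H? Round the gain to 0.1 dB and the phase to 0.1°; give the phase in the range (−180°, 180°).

At ω = 319 rad/s:
pole (1 + j319·0.05) = 1 + j15.95 → |·| ≈ 15.981, ∠ ≈ 86.41°
pole (1 + j319·0.0125) = 1 + j3.9875 → |·| ≈ 4.111, ∠ ≈ 75.92°
|H| = 0.00625 · 1 / (15.981 · 4.111) ≈ 9.5132e-05
Gain = 20 log₁₀(9.5132e-05) ≈ -80.43 dB
∠H = (0°) − (86.41° + 75.92°) = -162.33°

-80.4 dB, -162.3°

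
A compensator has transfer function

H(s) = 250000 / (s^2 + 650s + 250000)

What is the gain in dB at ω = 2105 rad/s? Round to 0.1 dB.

-24.9 dB

At s = jω = j2105:
quadratic: (j2105)² + 650·j2105 + 250000 = -4181025 + j1368250 → |·| ≈ 4.3992e+06, ∠ ≈ 161.88°
|H| = 250000 / 4.3992e+06 ≈ 0.056829
Gain = 20 log₁₀(0.056829) ≈ -24.91 dB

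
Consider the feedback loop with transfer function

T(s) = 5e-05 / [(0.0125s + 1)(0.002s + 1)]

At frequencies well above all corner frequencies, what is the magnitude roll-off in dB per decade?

-40 dB/decade

Each pole contributes −20 dB/decade at high frequency; each zero contributes +20 dB/decade.
Net: 0 zero(s) − 2 pole(s) → -40 dB/decade.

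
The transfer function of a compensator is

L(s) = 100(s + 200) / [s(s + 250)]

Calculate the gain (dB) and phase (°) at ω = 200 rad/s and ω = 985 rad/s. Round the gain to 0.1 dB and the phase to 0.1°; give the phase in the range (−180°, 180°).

At s = jω = j200:
zero (s+200): 200 + j200 → |·| = √(200²+200²) = √80000 ≈ 282.84, ∠ = arctan(200/200) ≈ 45.00°
pole (s+250): 250 + j200 → |·| = √(250²+200²) = √102500 ≈ 320.16, ∠ = arctan(200/250) ≈ 38.66°
pole at origin: |s| = 200, ∠ = 90.00° (in denominator)
|L| = 100 · 282.84 / 64032 ≈ 0.44172
Gain = 20 log₁₀(0.44172) ≈ -7.10 dB
∠L = 45.00° − 128.66° = -83.66°

At s = jω = j985:
zero (s+200): 200 + j985 → |·| = √(200²+985²) = √1010225 ≈ 1005.1, ∠ = arctan(985/200) ≈ 78.52°
pole (s+250): 250 + j985 → |·| = √(250²+985²) = √1032725 ≈ 1016.2, ∠ = arctan(985/250) ≈ 75.76°
pole at origin: |s| = 985, ∠ = 90.00° (in denominator)
|L| = 100 · 1005.1 / 1.001e+06 ≈ 0.10041
Gain = 20 log₁₀(0.10041) ≈ -19.96 dB
∠L = 78.52° − 165.76° = -87.24°

ω = 200: -7.1 dB, -83.7°; ω = 985: -20.0 dB, -87.2°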